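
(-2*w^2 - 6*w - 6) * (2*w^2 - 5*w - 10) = -4*w^4 - 2*w^3 + 38*w^2 + 90*w + 60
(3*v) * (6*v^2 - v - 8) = 18*v^3 - 3*v^2 - 24*v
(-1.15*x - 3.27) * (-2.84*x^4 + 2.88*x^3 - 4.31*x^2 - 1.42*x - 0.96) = 3.266*x^5 + 5.9748*x^4 - 4.4611*x^3 + 15.7267*x^2 + 5.7474*x + 3.1392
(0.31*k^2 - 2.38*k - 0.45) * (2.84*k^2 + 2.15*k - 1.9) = 0.8804*k^4 - 6.0927*k^3 - 6.984*k^2 + 3.5545*k + 0.855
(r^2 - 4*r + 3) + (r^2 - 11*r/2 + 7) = 2*r^2 - 19*r/2 + 10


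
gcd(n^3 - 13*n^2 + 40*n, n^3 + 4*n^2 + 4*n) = n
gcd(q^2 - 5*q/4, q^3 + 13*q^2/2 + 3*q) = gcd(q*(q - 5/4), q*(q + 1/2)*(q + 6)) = q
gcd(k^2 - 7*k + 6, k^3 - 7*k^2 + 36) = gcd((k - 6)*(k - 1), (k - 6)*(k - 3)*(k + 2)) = k - 6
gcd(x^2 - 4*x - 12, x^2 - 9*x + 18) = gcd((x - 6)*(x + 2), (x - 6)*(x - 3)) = x - 6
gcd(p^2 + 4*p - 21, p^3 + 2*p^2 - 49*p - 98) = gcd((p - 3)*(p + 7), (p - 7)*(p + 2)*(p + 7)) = p + 7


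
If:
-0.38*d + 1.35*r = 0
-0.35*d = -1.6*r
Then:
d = 0.00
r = 0.00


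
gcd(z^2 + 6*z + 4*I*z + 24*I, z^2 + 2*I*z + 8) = z + 4*I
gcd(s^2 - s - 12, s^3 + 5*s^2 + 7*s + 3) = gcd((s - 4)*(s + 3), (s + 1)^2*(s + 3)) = s + 3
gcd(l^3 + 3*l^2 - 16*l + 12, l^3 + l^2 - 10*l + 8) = l^2 - 3*l + 2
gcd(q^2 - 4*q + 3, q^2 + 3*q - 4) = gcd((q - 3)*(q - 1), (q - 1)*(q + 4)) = q - 1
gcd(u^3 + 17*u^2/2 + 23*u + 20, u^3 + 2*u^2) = u + 2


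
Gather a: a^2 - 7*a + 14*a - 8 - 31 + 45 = a^2 + 7*a + 6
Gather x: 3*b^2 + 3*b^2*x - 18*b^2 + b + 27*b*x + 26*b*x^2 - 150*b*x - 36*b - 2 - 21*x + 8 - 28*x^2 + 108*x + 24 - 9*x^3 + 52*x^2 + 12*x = -15*b^2 - 35*b - 9*x^3 + x^2*(26*b + 24) + x*(3*b^2 - 123*b + 99) + 30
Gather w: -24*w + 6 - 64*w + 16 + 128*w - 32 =40*w - 10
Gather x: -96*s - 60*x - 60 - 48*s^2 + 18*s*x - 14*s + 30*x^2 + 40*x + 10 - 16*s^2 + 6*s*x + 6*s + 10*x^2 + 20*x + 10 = -64*s^2 + 24*s*x - 104*s + 40*x^2 - 40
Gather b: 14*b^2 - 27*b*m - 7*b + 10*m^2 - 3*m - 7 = 14*b^2 + b*(-27*m - 7) + 10*m^2 - 3*m - 7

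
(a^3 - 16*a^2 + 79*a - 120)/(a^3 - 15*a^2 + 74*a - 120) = (a^2 - 11*a + 24)/(a^2 - 10*a + 24)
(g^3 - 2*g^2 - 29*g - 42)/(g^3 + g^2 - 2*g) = (g^2 - 4*g - 21)/(g*(g - 1))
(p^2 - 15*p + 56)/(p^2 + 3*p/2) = 2*(p^2 - 15*p + 56)/(p*(2*p + 3))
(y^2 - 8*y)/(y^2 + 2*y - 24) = y*(y - 8)/(y^2 + 2*y - 24)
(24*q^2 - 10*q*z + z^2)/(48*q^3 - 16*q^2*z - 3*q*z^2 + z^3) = (-6*q + z)/(-12*q^2 + q*z + z^2)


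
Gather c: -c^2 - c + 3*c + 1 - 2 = -c^2 + 2*c - 1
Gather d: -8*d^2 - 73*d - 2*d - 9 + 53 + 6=-8*d^2 - 75*d + 50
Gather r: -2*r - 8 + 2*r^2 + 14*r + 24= 2*r^2 + 12*r + 16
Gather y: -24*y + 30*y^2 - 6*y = 30*y^2 - 30*y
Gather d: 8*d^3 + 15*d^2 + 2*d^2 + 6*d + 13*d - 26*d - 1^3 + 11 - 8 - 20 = 8*d^3 + 17*d^2 - 7*d - 18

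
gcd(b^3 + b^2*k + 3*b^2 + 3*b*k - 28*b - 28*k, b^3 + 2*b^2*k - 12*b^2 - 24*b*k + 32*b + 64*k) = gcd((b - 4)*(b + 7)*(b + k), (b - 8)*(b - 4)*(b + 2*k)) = b - 4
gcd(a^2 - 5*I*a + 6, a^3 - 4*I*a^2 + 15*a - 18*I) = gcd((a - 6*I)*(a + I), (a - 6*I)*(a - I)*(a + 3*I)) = a - 6*I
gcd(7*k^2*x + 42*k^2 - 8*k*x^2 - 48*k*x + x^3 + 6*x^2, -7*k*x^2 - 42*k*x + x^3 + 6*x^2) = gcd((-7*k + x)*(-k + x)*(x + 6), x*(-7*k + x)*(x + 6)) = -7*k*x - 42*k + x^2 + 6*x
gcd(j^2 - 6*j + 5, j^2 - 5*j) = j - 5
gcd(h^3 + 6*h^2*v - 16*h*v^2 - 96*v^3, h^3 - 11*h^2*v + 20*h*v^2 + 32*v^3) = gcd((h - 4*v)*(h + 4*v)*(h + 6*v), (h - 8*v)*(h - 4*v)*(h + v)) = -h + 4*v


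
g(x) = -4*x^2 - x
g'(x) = -8*x - 1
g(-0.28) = -0.03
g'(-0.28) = 1.24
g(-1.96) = -13.41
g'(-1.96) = 14.68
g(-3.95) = -58.46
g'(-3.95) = 30.60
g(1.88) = -16.02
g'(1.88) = -16.04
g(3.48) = -51.92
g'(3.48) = -28.84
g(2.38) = -25.04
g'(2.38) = -20.04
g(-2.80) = -28.56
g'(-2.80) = 21.40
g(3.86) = -63.46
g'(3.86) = -31.88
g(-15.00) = -885.00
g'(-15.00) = 119.00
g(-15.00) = -885.00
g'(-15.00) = 119.00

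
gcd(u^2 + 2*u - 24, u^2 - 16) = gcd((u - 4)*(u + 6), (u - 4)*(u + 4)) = u - 4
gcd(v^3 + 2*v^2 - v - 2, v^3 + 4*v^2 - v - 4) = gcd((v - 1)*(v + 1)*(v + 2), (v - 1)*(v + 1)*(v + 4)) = v^2 - 1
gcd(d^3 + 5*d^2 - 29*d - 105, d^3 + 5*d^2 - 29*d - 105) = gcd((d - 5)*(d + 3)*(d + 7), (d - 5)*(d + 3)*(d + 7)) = d^3 + 5*d^2 - 29*d - 105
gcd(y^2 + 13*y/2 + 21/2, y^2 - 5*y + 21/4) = 1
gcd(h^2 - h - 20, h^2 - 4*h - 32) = h + 4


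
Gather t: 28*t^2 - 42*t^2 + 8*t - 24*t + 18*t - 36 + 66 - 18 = -14*t^2 + 2*t + 12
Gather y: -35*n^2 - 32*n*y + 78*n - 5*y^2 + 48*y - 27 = -35*n^2 + 78*n - 5*y^2 + y*(48 - 32*n) - 27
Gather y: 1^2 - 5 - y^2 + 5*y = -y^2 + 5*y - 4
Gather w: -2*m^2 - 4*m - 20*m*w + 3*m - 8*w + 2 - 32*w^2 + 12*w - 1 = -2*m^2 - m - 32*w^2 + w*(4 - 20*m) + 1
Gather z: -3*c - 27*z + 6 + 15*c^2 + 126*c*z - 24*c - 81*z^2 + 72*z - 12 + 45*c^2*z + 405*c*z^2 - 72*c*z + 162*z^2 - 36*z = 15*c^2 - 27*c + z^2*(405*c + 81) + z*(45*c^2 + 54*c + 9) - 6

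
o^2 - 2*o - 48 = (o - 8)*(o + 6)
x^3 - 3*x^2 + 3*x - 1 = (x - 1)^3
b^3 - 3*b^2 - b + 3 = (b - 3)*(b - 1)*(b + 1)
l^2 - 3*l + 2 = (l - 2)*(l - 1)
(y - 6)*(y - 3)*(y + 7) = y^3 - 2*y^2 - 45*y + 126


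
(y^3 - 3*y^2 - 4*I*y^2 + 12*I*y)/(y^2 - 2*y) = (y^2 - 3*y - 4*I*y + 12*I)/(y - 2)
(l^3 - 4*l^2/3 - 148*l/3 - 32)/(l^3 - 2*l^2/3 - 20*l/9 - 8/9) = 3*(l^2 - 2*l - 48)/(3*l^2 - 4*l - 4)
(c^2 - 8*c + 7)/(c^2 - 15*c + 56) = (c - 1)/(c - 8)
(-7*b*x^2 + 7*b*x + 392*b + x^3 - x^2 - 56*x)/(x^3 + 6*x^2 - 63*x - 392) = (-7*b + x)/(x + 7)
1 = 1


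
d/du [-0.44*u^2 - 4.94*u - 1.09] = -0.88*u - 4.94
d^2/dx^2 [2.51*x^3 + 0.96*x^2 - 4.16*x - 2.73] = 15.06*x + 1.92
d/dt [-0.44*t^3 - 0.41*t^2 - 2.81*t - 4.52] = -1.32*t^2 - 0.82*t - 2.81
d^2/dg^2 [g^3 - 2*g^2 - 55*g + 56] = 6*g - 4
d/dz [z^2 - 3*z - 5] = 2*z - 3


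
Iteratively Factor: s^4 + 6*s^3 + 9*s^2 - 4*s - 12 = (s + 2)*(s^3 + 4*s^2 + s - 6) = (s + 2)^2*(s^2 + 2*s - 3) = (s + 2)^2*(s + 3)*(s - 1)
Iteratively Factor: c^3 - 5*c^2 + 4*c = (c)*(c^2 - 5*c + 4) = c*(c - 4)*(c - 1)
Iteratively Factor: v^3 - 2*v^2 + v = (v)*(v^2 - 2*v + 1) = v*(v - 1)*(v - 1)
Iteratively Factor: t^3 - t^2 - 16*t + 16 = (t - 4)*(t^2 + 3*t - 4) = (t - 4)*(t + 4)*(t - 1)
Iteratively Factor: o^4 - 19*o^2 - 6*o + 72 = (o - 2)*(o^3 + 2*o^2 - 15*o - 36) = (o - 4)*(o - 2)*(o^2 + 6*o + 9) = (o - 4)*(o - 2)*(o + 3)*(o + 3)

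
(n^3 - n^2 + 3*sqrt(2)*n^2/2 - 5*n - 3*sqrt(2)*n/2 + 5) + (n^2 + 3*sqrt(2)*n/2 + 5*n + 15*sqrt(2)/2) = n^3 + 3*sqrt(2)*n^2/2 + 5 + 15*sqrt(2)/2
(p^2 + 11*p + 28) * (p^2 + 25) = p^4 + 11*p^3 + 53*p^2 + 275*p + 700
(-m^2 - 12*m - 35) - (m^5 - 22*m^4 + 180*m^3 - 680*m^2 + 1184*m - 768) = -m^5 + 22*m^4 - 180*m^3 + 679*m^2 - 1196*m + 733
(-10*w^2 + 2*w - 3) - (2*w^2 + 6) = -12*w^2 + 2*w - 9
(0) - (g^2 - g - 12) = -g^2 + g + 12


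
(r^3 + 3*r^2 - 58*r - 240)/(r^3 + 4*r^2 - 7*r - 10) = (r^2 - 2*r - 48)/(r^2 - r - 2)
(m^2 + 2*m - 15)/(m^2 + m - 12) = (m + 5)/(m + 4)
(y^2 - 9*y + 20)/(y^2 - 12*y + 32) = (y - 5)/(y - 8)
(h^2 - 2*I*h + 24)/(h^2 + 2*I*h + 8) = (h - 6*I)/(h - 2*I)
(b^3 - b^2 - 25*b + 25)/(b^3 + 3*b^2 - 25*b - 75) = (b - 1)/(b + 3)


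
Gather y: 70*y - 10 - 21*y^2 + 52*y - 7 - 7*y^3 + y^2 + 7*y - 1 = -7*y^3 - 20*y^2 + 129*y - 18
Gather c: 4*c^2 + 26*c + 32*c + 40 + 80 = 4*c^2 + 58*c + 120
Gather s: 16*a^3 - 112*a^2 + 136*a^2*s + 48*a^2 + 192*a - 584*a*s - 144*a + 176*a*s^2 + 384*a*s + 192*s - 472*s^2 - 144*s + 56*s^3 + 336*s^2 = 16*a^3 - 64*a^2 + 48*a + 56*s^3 + s^2*(176*a - 136) + s*(136*a^2 - 200*a + 48)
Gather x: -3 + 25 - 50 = -28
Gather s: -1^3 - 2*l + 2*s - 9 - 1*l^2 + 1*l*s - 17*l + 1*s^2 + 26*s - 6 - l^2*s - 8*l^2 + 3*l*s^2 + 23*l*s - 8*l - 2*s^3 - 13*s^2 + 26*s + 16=-9*l^2 - 27*l - 2*s^3 + s^2*(3*l - 12) + s*(-l^2 + 24*l + 54)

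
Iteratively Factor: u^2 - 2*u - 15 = (u + 3)*(u - 5)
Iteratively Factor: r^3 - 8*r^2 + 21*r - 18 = (r - 3)*(r^2 - 5*r + 6) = (r - 3)^2*(r - 2)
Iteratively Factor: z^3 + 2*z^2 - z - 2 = (z + 2)*(z^2 - 1) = (z + 1)*(z + 2)*(z - 1)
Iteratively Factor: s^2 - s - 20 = (s - 5)*(s + 4)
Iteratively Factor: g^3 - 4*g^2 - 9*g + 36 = (g + 3)*(g^2 - 7*g + 12) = (g - 3)*(g + 3)*(g - 4)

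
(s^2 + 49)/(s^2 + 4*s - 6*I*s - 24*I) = (s^2 + 49)/(s^2 + s*(4 - 6*I) - 24*I)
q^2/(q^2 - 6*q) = q/(q - 6)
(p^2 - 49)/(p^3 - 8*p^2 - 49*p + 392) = 1/(p - 8)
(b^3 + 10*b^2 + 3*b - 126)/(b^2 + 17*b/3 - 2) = 3*(b^2 + 4*b - 21)/(3*b - 1)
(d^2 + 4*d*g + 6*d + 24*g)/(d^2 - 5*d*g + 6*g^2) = (d^2 + 4*d*g + 6*d + 24*g)/(d^2 - 5*d*g + 6*g^2)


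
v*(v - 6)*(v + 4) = v^3 - 2*v^2 - 24*v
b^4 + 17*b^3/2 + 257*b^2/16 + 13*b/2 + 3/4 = (b + 1/4)^2*(b + 2)*(b + 6)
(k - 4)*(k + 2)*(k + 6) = k^3 + 4*k^2 - 20*k - 48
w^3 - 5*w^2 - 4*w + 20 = (w - 5)*(w - 2)*(w + 2)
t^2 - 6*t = t*(t - 6)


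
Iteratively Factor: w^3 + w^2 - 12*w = (w)*(w^2 + w - 12) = w*(w - 3)*(w + 4)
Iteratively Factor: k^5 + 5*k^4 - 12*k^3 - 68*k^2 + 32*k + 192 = (k + 2)*(k^4 + 3*k^3 - 18*k^2 - 32*k + 96) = (k - 2)*(k + 2)*(k^3 + 5*k^2 - 8*k - 48) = (k - 3)*(k - 2)*(k + 2)*(k^2 + 8*k + 16) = (k - 3)*(k - 2)*(k + 2)*(k + 4)*(k + 4)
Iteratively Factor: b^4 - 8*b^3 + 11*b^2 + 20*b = (b + 1)*(b^3 - 9*b^2 + 20*b) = b*(b + 1)*(b^2 - 9*b + 20) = b*(b - 5)*(b + 1)*(b - 4)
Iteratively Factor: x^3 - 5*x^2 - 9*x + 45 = (x - 5)*(x^2 - 9) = (x - 5)*(x + 3)*(x - 3)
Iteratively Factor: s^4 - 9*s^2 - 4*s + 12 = (s + 2)*(s^3 - 2*s^2 - 5*s + 6) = (s - 3)*(s + 2)*(s^2 + s - 2) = (s - 3)*(s + 2)^2*(s - 1)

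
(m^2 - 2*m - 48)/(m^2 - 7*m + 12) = (m^2 - 2*m - 48)/(m^2 - 7*m + 12)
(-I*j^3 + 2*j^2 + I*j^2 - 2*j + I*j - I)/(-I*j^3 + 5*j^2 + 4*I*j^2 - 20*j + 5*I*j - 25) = (j^3 + j^2*(-1 + 2*I) - j*(1 + 2*I) + 1)/(j^3 + j^2*(-4 + 5*I) - 5*j*(1 + 4*I) - 25*I)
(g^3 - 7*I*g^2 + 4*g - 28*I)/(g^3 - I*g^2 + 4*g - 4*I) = (g - 7*I)/(g - I)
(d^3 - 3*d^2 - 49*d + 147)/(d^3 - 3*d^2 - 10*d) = (-d^3 + 3*d^2 + 49*d - 147)/(d*(-d^2 + 3*d + 10))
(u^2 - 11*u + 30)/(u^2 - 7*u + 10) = (u - 6)/(u - 2)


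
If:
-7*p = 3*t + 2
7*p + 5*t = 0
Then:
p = -5/7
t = 1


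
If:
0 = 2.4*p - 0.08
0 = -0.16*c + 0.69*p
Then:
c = 0.14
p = 0.03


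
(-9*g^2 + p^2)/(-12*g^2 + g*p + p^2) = (3*g + p)/(4*g + p)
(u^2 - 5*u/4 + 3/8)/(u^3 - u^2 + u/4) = (4*u - 3)/(2*u*(2*u - 1))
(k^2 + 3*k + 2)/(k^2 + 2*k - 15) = (k^2 + 3*k + 2)/(k^2 + 2*k - 15)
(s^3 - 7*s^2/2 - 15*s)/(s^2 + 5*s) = (s^2 - 7*s/2 - 15)/(s + 5)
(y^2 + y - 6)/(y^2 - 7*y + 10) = (y + 3)/(y - 5)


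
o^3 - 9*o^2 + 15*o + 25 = (o - 5)^2*(o + 1)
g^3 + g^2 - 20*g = g*(g - 4)*(g + 5)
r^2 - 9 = (r - 3)*(r + 3)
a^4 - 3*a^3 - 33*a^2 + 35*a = a*(a - 7)*(a - 1)*(a + 5)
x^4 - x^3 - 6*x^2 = x^2*(x - 3)*(x + 2)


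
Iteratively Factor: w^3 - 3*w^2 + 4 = (w - 2)*(w^2 - w - 2) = (w - 2)^2*(w + 1)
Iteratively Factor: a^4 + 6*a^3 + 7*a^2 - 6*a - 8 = (a + 1)*(a^3 + 5*a^2 + 2*a - 8) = (a - 1)*(a + 1)*(a^2 + 6*a + 8) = (a - 1)*(a + 1)*(a + 2)*(a + 4)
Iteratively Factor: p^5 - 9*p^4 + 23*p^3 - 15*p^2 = (p - 3)*(p^4 - 6*p^3 + 5*p^2) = (p - 3)*(p - 1)*(p^3 - 5*p^2) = (p - 5)*(p - 3)*(p - 1)*(p^2) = p*(p - 5)*(p - 3)*(p - 1)*(p)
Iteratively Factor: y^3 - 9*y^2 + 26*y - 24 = (y - 4)*(y^2 - 5*y + 6) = (y - 4)*(y - 2)*(y - 3)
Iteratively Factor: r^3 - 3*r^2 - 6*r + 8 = (r - 1)*(r^2 - 2*r - 8) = (r - 1)*(r + 2)*(r - 4)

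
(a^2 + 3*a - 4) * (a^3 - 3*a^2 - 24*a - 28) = a^5 - 37*a^3 - 88*a^2 + 12*a + 112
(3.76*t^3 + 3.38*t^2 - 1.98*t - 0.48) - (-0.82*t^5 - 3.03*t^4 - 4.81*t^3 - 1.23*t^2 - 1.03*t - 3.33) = 0.82*t^5 + 3.03*t^4 + 8.57*t^3 + 4.61*t^2 - 0.95*t + 2.85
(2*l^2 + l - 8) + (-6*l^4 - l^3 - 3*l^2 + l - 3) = -6*l^4 - l^3 - l^2 + 2*l - 11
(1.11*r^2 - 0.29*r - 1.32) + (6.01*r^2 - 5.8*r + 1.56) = 7.12*r^2 - 6.09*r + 0.24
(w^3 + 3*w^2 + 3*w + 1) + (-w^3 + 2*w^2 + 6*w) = 5*w^2 + 9*w + 1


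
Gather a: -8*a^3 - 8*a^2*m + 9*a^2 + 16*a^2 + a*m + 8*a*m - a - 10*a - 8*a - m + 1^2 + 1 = -8*a^3 + a^2*(25 - 8*m) + a*(9*m - 19) - m + 2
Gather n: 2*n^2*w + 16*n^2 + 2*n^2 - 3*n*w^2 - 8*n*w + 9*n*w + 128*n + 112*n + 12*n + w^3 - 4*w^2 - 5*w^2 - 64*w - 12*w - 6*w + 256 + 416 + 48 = n^2*(2*w + 18) + n*(-3*w^2 + w + 252) + w^3 - 9*w^2 - 82*w + 720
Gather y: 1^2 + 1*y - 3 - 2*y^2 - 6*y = -2*y^2 - 5*y - 2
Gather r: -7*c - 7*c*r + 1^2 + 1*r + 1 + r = -7*c + r*(2 - 7*c) + 2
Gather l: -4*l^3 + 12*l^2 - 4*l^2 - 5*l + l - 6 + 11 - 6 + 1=-4*l^3 + 8*l^2 - 4*l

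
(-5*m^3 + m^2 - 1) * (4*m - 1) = -20*m^4 + 9*m^3 - m^2 - 4*m + 1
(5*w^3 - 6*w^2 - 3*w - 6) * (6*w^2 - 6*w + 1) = 30*w^5 - 66*w^4 + 23*w^3 - 24*w^2 + 33*w - 6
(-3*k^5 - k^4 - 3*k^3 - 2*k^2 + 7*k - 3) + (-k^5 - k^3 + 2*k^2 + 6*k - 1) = -4*k^5 - k^4 - 4*k^3 + 13*k - 4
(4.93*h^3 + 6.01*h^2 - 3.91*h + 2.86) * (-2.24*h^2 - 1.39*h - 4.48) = -11.0432*h^5 - 20.3151*h^4 - 21.6819*h^3 - 27.8963*h^2 + 13.5414*h - 12.8128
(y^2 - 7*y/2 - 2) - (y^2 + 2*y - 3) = 1 - 11*y/2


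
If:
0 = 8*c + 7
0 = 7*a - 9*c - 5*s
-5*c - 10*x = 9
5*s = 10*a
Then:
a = 21/8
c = -7/8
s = 21/4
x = -37/80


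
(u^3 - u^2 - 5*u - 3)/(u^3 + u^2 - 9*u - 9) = (u + 1)/(u + 3)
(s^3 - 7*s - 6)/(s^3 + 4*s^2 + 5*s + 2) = (s - 3)/(s + 1)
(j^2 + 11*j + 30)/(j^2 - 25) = (j + 6)/(j - 5)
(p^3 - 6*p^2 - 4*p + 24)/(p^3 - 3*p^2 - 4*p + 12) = (p - 6)/(p - 3)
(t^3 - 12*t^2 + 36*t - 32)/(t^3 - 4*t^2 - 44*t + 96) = (t - 2)/(t + 6)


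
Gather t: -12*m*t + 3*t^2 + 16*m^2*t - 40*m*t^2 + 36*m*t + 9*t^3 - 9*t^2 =9*t^3 + t^2*(-40*m - 6) + t*(16*m^2 + 24*m)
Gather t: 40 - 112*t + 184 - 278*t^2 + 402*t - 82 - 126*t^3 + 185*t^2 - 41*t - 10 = -126*t^3 - 93*t^2 + 249*t + 132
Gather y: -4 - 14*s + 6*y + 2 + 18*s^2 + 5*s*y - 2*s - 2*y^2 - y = 18*s^2 - 16*s - 2*y^2 + y*(5*s + 5) - 2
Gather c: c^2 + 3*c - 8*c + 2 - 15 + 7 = c^2 - 5*c - 6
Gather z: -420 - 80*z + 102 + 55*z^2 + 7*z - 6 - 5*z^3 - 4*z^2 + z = -5*z^3 + 51*z^2 - 72*z - 324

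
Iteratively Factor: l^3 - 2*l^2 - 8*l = (l)*(l^2 - 2*l - 8) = l*(l + 2)*(l - 4)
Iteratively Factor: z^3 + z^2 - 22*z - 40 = (z - 5)*(z^2 + 6*z + 8) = (z - 5)*(z + 4)*(z + 2)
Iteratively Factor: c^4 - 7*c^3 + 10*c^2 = (c)*(c^3 - 7*c^2 + 10*c) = c*(c - 5)*(c^2 - 2*c) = c*(c - 5)*(c - 2)*(c)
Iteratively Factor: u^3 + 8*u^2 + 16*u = (u + 4)*(u^2 + 4*u) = (u + 4)^2*(u)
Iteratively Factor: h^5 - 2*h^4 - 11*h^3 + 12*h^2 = (h + 3)*(h^4 - 5*h^3 + 4*h^2) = h*(h + 3)*(h^3 - 5*h^2 + 4*h) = h^2*(h + 3)*(h^2 - 5*h + 4) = h^2*(h - 4)*(h + 3)*(h - 1)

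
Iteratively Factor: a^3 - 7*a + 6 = (a + 3)*(a^2 - 3*a + 2) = (a - 2)*(a + 3)*(a - 1)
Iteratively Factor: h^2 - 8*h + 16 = (h - 4)*(h - 4)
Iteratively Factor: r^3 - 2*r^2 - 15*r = (r - 5)*(r^2 + 3*r) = r*(r - 5)*(r + 3)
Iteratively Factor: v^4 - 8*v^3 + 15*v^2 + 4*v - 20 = (v - 5)*(v^3 - 3*v^2 + 4) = (v - 5)*(v + 1)*(v^2 - 4*v + 4) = (v - 5)*(v - 2)*(v + 1)*(v - 2)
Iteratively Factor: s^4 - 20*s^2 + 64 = (s - 4)*(s^3 + 4*s^2 - 4*s - 16) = (s - 4)*(s - 2)*(s^2 + 6*s + 8) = (s - 4)*(s - 2)*(s + 2)*(s + 4)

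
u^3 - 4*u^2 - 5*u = u*(u - 5)*(u + 1)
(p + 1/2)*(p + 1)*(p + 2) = p^3 + 7*p^2/2 + 7*p/2 + 1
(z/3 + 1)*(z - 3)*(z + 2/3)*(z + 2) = z^4/3 + 8*z^3/9 - 23*z^2/9 - 8*z - 4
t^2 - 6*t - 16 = (t - 8)*(t + 2)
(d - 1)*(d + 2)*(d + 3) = d^3 + 4*d^2 + d - 6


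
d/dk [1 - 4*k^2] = -8*k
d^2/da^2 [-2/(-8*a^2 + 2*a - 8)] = 2*(-16*a^2 + 4*a + (8*a - 1)^2 - 16)/(4*a^2 - a + 4)^3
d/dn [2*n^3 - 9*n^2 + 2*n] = 6*n^2 - 18*n + 2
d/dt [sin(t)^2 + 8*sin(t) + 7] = 2*(sin(t) + 4)*cos(t)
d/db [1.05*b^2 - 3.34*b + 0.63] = 2.1*b - 3.34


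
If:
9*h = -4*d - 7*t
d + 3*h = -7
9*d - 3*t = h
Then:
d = 28/41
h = -105/41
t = 119/41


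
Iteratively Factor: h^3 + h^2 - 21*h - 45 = (h + 3)*(h^2 - 2*h - 15) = (h + 3)^2*(h - 5)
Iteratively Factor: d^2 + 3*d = (d + 3)*(d)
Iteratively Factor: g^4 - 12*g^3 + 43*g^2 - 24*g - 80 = (g - 4)*(g^3 - 8*g^2 + 11*g + 20) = (g - 4)^2*(g^2 - 4*g - 5) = (g - 4)^2*(g + 1)*(g - 5)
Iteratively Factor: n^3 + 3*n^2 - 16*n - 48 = (n - 4)*(n^2 + 7*n + 12) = (n - 4)*(n + 4)*(n + 3)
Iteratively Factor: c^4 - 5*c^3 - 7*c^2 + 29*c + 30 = (c - 3)*(c^3 - 2*c^2 - 13*c - 10) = (c - 5)*(c - 3)*(c^2 + 3*c + 2) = (c - 5)*(c - 3)*(c + 2)*(c + 1)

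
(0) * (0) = 0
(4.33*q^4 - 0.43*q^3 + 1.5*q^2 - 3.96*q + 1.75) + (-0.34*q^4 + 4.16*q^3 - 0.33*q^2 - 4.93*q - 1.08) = 3.99*q^4 + 3.73*q^3 + 1.17*q^2 - 8.89*q + 0.67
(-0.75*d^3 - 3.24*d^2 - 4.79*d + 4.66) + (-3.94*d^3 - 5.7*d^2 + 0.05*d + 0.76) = -4.69*d^3 - 8.94*d^2 - 4.74*d + 5.42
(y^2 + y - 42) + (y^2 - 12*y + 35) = 2*y^2 - 11*y - 7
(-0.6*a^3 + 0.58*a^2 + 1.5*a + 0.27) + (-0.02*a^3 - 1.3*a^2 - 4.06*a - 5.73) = -0.62*a^3 - 0.72*a^2 - 2.56*a - 5.46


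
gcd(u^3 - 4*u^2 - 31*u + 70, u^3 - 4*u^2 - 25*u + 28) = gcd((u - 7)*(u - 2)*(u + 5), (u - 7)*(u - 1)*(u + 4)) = u - 7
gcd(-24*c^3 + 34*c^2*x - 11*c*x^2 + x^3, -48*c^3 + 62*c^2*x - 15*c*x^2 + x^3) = 6*c^2 - 7*c*x + x^2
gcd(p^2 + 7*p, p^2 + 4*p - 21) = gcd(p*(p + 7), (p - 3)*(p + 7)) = p + 7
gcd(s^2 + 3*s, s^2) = s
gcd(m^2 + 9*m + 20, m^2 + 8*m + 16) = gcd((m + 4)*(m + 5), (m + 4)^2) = m + 4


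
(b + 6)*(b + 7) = b^2 + 13*b + 42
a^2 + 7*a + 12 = (a + 3)*(a + 4)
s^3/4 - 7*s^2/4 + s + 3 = (s/4 + 1/4)*(s - 6)*(s - 2)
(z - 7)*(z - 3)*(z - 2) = z^3 - 12*z^2 + 41*z - 42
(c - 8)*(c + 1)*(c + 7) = c^3 - 57*c - 56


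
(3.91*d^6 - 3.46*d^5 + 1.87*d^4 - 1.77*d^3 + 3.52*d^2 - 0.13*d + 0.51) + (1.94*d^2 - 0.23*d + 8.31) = 3.91*d^6 - 3.46*d^5 + 1.87*d^4 - 1.77*d^3 + 5.46*d^2 - 0.36*d + 8.82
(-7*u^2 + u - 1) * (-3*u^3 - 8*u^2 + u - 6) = 21*u^5 + 53*u^4 - 12*u^3 + 51*u^2 - 7*u + 6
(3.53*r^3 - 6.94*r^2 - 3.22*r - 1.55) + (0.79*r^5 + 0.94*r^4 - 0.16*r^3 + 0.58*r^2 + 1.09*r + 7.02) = 0.79*r^5 + 0.94*r^4 + 3.37*r^3 - 6.36*r^2 - 2.13*r + 5.47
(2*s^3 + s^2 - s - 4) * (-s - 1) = -2*s^4 - 3*s^3 + 5*s + 4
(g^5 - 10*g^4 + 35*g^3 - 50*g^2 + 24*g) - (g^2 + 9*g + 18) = g^5 - 10*g^4 + 35*g^3 - 51*g^2 + 15*g - 18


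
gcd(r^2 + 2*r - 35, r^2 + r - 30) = r - 5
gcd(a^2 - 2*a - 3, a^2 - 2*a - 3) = a^2 - 2*a - 3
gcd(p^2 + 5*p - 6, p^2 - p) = p - 1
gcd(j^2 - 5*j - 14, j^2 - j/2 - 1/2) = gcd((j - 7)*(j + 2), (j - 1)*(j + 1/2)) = 1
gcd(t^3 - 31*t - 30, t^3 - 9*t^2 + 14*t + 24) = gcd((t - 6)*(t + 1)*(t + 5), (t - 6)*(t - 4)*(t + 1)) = t^2 - 5*t - 6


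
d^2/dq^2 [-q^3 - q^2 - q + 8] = -6*q - 2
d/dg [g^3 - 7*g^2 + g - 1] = 3*g^2 - 14*g + 1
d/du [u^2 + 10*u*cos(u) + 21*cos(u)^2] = -10*u*sin(u) + 2*u - 21*sin(2*u) + 10*cos(u)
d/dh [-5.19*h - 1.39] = -5.19000000000000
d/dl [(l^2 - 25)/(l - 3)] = (-l^2 + 2*l*(l - 3) + 25)/(l - 3)^2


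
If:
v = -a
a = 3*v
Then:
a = 0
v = 0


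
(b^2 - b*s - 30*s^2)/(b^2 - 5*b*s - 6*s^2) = (b + 5*s)/(b + s)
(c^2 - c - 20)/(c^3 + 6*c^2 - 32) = (c - 5)/(c^2 + 2*c - 8)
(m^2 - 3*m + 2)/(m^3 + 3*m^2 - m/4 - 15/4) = 4*(m - 2)/(4*m^2 + 16*m + 15)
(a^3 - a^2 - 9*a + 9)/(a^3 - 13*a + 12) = (a + 3)/(a + 4)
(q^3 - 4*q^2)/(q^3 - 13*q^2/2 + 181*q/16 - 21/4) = 16*q^2/(16*q^2 - 40*q + 21)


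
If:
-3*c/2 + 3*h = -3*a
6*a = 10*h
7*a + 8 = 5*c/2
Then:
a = 8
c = 128/5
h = 24/5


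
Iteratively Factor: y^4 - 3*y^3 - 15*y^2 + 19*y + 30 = (y - 2)*(y^3 - y^2 - 17*y - 15) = (y - 2)*(y + 1)*(y^2 - 2*y - 15) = (y - 5)*(y - 2)*(y + 1)*(y + 3)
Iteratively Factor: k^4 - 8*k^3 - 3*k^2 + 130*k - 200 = (k - 5)*(k^3 - 3*k^2 - 18*k + 40) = (k - 5)*(k - 2)*(k^2 - k - 20) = (k - 5)*(k - 2)*(k + 4)*(k - 5)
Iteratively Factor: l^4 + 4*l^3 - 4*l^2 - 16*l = (l + 4)*(l^3 - 4*l) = (l - 2)*(l + 4)*(l^2 + 2*l) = (l - 2)*(l + 2)*(l + 4)*(l)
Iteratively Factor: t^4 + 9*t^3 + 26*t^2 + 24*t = (t)*(t^3 + 9*t^2 + 26*t + 24) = t*(t + 3)*(t^2 + 6*t + 8) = t*(t + 2)*(t + 3)*(t + 4)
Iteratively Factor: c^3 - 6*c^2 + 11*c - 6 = (c - 1)*(c^2 - 5*c + 6) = (c - 2)*(c - 1)*(c - 3)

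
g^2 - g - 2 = (g - 2)*(g + 1)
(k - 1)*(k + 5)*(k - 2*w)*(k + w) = k^4 - k^3*w + 4*k^3 - 2*k^2*w^2 - 4*k^2*w - 5*k^2 - 8*k*w^2 + 5*k*w + 10*w^2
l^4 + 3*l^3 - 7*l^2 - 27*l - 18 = (l - 3)*(l + 1)*(l + 2)*(l + 3)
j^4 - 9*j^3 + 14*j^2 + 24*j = j*(j - 6)*(j - 4)*(j + 1)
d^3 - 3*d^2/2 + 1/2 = (d - 1)^2*(d + 1/2)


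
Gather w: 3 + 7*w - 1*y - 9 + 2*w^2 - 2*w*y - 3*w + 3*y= 2*w^2 + w*(4 - 2*y) + 2*y - 6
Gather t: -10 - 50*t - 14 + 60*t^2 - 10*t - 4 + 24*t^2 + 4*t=84*t^2 - 56*t - 28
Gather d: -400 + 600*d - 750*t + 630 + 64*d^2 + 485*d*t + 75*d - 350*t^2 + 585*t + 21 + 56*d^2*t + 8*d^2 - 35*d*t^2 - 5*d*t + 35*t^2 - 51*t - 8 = d^2*(56*t + 72) + d*(-35*t^2 + 480*t + 675) - 315*t^2 - 216*t + 243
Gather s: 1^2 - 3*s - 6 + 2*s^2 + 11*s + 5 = 2*s^2 + 8*s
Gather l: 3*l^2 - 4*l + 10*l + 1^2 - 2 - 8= 3*l^2 + 6*l - 9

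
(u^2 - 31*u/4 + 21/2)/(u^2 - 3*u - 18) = (u - 7/4)/(u + 3)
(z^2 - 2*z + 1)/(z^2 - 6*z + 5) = (z - 1)/(z - 5)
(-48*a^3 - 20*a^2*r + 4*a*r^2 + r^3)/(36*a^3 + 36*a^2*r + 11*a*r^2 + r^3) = (-4*a + r)/(3*a + r)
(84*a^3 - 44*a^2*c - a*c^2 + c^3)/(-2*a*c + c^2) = -42*a^2/c + a + c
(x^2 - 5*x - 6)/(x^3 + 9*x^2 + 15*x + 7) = (x - 6)/(x^2 + 8*x + 7)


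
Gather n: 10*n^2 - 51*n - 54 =10*n^2 - 51*n - 54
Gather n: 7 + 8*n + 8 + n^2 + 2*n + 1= n^2 + 10*n + 16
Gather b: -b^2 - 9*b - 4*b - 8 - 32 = -b^2 - 13*b - 40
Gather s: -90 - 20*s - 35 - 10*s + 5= -30*s - 120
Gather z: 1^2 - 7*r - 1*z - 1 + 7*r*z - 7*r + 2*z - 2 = -14*r + z*(7*r + 1) - 2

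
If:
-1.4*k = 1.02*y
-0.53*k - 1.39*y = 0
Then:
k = 0.00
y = 0.00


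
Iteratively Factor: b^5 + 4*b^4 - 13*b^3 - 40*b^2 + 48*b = (b - 3)*(b^4 + 7*b^3 + 8*b^2 - 16*b) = (b - 3)*(b + 4)*(b^3 + 3*b^2 - 4*b) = (b - 3)*(b + 4)^2*(b^2 - b) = b*(b - 3)*(b + 4)^2*(b - 1)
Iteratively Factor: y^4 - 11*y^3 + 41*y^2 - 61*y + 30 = (y - 1)*(y^3 - 10*y^2 + 31*y - 30) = (y - 2)*(y - 1)*(y^2 - 8*y + 15) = (y - 5)*(y - 2)*(y - 1)*(y - 3)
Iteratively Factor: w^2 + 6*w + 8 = (w + 4)*(w + 2)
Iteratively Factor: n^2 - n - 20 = (n - 5)*(n + 4)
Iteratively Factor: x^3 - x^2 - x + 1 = (x + 1)*(x^2 - 2*x + 1) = (x - 1)*(x + 1)*(x - 1)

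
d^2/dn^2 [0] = 0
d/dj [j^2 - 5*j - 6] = 2*j - 5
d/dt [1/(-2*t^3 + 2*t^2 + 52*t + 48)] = (3*t^2/2 - t - 13)/(-t^3 + t^2 + 26*t + 24)^2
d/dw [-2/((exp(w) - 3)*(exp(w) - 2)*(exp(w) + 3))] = 2*((exp(w) - 3)*(exp(w) - 2) + (exp(w) - 3)*(exp(w) + 3) + (exp(w) - 2)*(exp(w) + 3))*exp(w)/((exp(w) - 3)^2*(exp(w) - 2)^2*(exp(w) + 3)^2)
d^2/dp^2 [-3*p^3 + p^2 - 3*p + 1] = 2 - 18*p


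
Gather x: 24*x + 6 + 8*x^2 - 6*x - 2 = 8*x^2 + 18*x + 4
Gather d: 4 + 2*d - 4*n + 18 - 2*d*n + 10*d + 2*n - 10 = d*(12 - 2*n) - 2*n + 12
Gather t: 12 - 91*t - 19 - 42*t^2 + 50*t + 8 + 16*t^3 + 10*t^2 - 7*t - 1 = 16*t^3 - 32*t^2 - 48*t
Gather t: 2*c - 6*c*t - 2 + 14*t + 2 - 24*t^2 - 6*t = 2*c - 24*t^2 + t*(8 - 6*c)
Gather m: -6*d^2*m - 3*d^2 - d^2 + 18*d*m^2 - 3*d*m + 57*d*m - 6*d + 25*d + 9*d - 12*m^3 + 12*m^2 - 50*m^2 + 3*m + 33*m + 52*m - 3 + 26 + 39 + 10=-4*d^2 + 28*d - 12*m^3 + m^2*(18*d - 38) + m*(-6*d^2 + 54*d + 88) + 72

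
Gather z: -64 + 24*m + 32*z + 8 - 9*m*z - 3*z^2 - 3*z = 24*m - 3*z^2 + z*(29 - 9*m) - 56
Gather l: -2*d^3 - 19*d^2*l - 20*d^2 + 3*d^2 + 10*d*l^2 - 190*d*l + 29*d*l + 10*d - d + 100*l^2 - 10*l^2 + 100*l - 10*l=-2*d^3 - 17*d^2 + 9*d + l^2*(10*d + 90) + l*(-19*d^2 - 161*d + 90)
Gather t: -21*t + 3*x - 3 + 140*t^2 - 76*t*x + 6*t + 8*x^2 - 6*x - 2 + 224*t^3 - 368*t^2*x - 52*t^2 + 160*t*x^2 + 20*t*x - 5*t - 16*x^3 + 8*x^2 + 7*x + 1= 224*t^3 + t^2*(88 - 368*x) + t*(160*x^2 - 56*x - 20) - 16*x^3 + 16*x^2 + 4*x - 4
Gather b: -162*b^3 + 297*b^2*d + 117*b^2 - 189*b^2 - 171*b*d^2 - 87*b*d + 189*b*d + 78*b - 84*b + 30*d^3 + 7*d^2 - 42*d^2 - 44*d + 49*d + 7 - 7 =-162*b^3 + b^2*(297*d - 72) + b*(-171*d^2 + 102*d - 6) + 30*d^3 - 35*d^2 + 5*d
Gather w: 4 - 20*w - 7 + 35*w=15*w - 3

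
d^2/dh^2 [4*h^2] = 8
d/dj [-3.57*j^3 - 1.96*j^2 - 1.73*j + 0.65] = -10.71*j^2 - 3.92*j - 1.73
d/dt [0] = 0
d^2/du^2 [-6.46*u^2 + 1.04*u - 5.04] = -12.9200000000000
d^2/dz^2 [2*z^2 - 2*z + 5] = 4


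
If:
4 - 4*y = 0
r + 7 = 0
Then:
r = -7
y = 1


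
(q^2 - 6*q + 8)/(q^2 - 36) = (q^2 - 6*q + 8)/(q^2 - 36)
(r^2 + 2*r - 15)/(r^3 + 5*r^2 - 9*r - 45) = 1/(r + 3)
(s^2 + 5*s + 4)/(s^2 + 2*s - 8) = (s + 1)/(s - 2)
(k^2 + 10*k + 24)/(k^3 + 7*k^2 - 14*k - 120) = (k + 4)/(k^2 + k - 20)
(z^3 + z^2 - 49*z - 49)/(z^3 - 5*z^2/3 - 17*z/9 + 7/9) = 9*(z^2 - 49)/(9*z^2 - 24*z + 7)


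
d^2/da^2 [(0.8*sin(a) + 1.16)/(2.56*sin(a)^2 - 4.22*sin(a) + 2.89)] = (-5.24288*sin(a)^5 - 39.051264*sin(a)^4 + 83.593216*sin(a)^3 + 49.527248*sin(a)^2 - 131.5314*sin(a) + 43.66448)/(16.777216*sin(a)^6 - 82.968576*sin(a)^5 + 193.588224*sin(a)^4 - 262.478936*sin(a)^3 + 218.542956*sin(a)^2 - 105.737586*sin(a) + 24.137569)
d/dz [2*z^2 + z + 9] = 4*z + 1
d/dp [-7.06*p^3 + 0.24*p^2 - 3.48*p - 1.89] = -21.18*p^2 + 0.48*p - 3.48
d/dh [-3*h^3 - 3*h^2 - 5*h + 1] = -9*h^2 - 6*h - 5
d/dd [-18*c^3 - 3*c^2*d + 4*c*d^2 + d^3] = -3*c^2 + 8*c*d + 3*d^2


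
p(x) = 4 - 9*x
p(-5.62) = 54.58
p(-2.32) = 24.88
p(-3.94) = 39.46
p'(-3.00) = -9.00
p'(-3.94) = -9.00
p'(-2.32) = -9.00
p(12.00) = -104.00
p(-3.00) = 31.00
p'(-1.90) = -9.00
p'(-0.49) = -9.00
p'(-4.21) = -9.00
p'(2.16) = -9.00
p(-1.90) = 21.10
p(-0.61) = 9.49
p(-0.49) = 8.41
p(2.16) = -15.44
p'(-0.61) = -9.00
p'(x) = -9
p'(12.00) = -9.00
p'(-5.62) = -9.00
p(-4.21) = 41.89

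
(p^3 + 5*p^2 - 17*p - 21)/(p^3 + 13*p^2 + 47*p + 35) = (p - 3)/(p + 5)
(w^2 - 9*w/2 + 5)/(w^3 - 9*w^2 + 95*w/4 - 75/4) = 2*(w - 2)/(2*w^2 - 13*w + 15)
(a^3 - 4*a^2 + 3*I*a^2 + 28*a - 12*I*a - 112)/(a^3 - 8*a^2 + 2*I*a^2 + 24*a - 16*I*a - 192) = (a^2 + a*(-4 + 7*I) - 28*I)/(a^2 + a*(-8 + 6*I) - 48*I)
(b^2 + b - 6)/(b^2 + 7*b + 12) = (b - 2)/(b + 4)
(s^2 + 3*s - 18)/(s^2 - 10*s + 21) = (s + 6)/(s - 7)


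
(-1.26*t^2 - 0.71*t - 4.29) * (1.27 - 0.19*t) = 0.2394*t^3 - 1.4653*t^2 - 0.0865999999999999*t - 5.4483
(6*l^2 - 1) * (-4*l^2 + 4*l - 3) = -24*l^4 + 24*l^3 - 14*l^2 - 4*l + 3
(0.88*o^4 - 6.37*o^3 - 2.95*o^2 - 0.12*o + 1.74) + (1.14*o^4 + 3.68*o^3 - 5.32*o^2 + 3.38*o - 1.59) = 2.02*o^4 - 2.69*o^3 - 8.27*o^2 + 3.26*o + 0.15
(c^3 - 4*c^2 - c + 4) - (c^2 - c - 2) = c^3 - 5*c^2 + 6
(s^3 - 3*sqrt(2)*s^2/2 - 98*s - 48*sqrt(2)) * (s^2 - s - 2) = s^5 - 3*sqrt(2)*s^4/2 - s^4 - 100*s^3 + 3*sqrt(2)*s^3/2 - 45*sqrt(2)*s^2 + 98*s^2 + 48*sqrt(2)*s + 196*s + 96*sqrt(2)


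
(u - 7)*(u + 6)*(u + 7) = u^3 + 6*u^2 - 49*u - 294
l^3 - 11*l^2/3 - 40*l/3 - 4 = (l - 6)*(l + 1/3)*(l + 2)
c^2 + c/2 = c*(c + 1/2)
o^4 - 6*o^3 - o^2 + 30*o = o*(o - 5)*(o - 3)*(o + 2)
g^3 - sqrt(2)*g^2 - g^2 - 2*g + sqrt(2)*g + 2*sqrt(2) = (g - 2)*(g + 1)*(g - sqrt(2))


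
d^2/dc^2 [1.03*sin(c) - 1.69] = -1.03*sin(c)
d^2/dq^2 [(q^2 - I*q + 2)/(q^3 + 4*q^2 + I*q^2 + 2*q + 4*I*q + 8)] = (2*q^6 - 6*I*q^5 + q^4*(18 - 48*I) + q^3*(16 - 30*I) + q^2*(12 + 192*I) + q*(-96 + 408*I) - 112 + 64*I)/(q^9 + q^8*(12 + 3*I) + q^7*(51 + 36*I) + q^6*(100 + 155*I) + q^5*(150 + 324*I) + q^4*(264 + 540*I) + q^3*(296 + 848*I) + q^2*(480 + 576*I) + q*(384 + 768*I) + 512)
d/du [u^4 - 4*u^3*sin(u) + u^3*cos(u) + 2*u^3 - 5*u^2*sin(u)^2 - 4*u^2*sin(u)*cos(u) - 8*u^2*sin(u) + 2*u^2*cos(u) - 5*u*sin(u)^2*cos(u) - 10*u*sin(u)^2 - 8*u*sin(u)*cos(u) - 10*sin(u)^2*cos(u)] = -u^3*sin(u) - 4*u^3*cos(u) + 4*u^3 - 14*u^2*sin(u) - 5*u^2*sin(2*u) - 5*u^2*cos(u) - 4*u^2*cos(2*u) + 6*u^2 - 59*u*sin(u)/4 - 14*u*sin(2*u) - 15*u*sin(3*u)/4 + 4*u*cos(u) - 3*u*cos(2*u) - 5*u + 5*sin(u)/2 - 4*sin(2*u) - 15*sin(3*u)/2 - 5*cos(u)/4 + 5*cos(2*u) + 5*cos(3*u)/4 - 5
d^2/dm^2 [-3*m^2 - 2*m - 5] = -6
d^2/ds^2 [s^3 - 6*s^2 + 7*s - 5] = 6*s - 12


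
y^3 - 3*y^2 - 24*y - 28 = (y - 7)*(y + 2)^2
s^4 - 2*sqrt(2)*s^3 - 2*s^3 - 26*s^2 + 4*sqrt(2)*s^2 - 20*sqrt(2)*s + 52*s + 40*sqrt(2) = (s - 2)*(s - 5*sqrt(2))*(s + sqrt(2))*(s + 2*sqrt(2))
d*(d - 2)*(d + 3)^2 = d^4 + 4*d^3 - 3*d^2 - 18*d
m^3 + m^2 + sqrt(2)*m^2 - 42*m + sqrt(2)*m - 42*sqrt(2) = (m - 6)*(m + 7)*(m + sqrt(2))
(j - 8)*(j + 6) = j^2 - 2*j - 48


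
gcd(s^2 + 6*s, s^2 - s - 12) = 1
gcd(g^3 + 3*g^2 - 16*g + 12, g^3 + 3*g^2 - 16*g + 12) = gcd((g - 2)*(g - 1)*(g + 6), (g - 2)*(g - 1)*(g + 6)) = g^3 + 3*g^2 - 16*g + 12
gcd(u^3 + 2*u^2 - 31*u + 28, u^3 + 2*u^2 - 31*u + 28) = u^3 + 2*u^2 - 31*u + 28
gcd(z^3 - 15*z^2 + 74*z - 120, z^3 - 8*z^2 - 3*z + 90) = z^2 - 11*z + 30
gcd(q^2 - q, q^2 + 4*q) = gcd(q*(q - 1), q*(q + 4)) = q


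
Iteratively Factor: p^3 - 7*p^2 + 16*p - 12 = (p - 2)*(p^2 - 5*p + 6) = (p - 3)*(p - 2)*(p - 2)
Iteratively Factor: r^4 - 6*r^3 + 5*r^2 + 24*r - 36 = (r - 3)*(r^3 - 3*r^2 - 4*r + 12) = (r - 3)*(r - 2)*(r^2 - r - 6) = (r - 3)*(r - 2)*(r + 2)*(r - 3)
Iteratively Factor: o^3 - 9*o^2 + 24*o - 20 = (o - 2)*(o^2 - 7*o + 10) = (o - 5)*(o - 2)*(o - 2)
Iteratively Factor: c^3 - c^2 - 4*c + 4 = (c - 1)*(c^2 - 4) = (c - 2)*(c - 1)*(c + 2)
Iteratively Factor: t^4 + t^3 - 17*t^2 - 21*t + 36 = (t + 3)*(t^3 - 2*t^2 - 11*t + 12) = (t + 3)^2*(t^2 - 5*t + 4) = (t - 1)*(t + 3)^2*(t - 4)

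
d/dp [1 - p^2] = -2*p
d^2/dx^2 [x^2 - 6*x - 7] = 2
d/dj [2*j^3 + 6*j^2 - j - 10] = 6*j^2 + 12*j - 1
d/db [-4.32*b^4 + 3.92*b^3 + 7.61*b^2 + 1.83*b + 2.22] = -17.28*b^3 + 11.76*b^2 + 15.22*b + 1.83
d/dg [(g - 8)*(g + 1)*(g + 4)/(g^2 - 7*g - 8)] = 1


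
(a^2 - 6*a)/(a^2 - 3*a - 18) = a/(a + 3)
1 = 1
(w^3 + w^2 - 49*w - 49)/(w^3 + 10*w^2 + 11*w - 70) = (w^2 - 6*w - 7)/(w^2 + 3*w - 10)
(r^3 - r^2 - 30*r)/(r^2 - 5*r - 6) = r*(r + 5)/(r + 1)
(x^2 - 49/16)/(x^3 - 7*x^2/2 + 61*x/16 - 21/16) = (4*x + 7)/(4*x^2 - 7*x + 3)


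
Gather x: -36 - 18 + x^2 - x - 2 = x^2 - x - 56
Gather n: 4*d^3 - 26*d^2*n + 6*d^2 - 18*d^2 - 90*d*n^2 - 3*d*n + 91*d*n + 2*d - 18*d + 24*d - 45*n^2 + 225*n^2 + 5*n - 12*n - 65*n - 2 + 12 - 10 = 4*d^3 - 12*d^2 + 8*d + n^2*(180 - 90*d) + n*(-26*d^2 + 88*d - 72)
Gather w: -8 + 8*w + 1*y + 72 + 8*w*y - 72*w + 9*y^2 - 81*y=w*(8*y - 64) + 9*y^2 - 80*y + 64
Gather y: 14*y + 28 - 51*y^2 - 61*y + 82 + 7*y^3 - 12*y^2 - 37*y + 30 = 7*y^3 - 63*y^2 - 84*y + 140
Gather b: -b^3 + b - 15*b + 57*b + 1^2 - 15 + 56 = -b^3 + 43*b + 42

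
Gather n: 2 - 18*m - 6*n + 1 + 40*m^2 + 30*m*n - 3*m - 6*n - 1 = 40*m^2 - 21*m + n*(30*m - 12) + 2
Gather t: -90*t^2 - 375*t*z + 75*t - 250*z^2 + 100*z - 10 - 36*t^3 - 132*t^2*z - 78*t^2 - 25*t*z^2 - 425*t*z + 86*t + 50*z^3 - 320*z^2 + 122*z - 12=-36*t^3 + t^2*(-132*z - 168) + t*(-25*z^2 - 800*z + 161) + 50*z^3 - 570*z^2 + 222*z - 22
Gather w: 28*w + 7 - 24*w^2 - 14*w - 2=-24*w^2 + 14*w + 5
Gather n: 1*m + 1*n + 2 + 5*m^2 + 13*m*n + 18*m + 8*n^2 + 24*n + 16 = 5*m^2 + 19*m + 8*n^2 + n*(13*m + 25) + 18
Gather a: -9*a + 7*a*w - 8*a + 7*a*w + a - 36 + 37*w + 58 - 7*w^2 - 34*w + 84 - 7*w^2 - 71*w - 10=a*(14*w - 16) - 14*w^2 - 68*w + 96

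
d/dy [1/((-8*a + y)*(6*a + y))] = ((-8*a + y)*(6*a + y) + (8*a - y)^2)/((6*a + y)^2*(8*a - y)^3)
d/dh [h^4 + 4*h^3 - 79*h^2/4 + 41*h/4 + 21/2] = 4*h^3 + 12*h^2 - 79*h/2 + 41/4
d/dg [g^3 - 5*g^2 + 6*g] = 3*g^2 - 10*g + 6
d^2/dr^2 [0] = 0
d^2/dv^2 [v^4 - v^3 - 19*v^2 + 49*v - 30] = 12*v^2 - 6*v - 38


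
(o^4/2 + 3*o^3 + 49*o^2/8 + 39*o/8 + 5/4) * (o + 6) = o^5/2 + 6*o^4 + 193*o^3/8 + 333*o^2/8 + 61*o/2 + 15/2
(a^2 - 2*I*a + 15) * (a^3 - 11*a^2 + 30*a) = a^5 - 11*a^4 - 2*I*a^4 + 45*a^3 + 22*I*a^3 - 165*a^2 - 60*I*a^2 + 450*a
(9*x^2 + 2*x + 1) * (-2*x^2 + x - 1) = -18*x^4 + 5*x^3 - 9*x^2 - x - 1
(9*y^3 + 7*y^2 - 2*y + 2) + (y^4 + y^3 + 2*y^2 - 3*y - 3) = y^4 + 10*y^3 + 9*y^2 - 5*y - 1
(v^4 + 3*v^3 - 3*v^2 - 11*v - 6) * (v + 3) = v^5 + 6*v^4 + 6*v^3 - 20*v^2 - 39*v - 18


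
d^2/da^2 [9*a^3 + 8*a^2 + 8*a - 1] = 54*a + 16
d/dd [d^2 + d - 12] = 2*d + 1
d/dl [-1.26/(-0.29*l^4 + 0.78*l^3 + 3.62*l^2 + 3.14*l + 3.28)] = (-1.4616*l^3 + 2.9484*l^2 + 9.1224*l + 3.9564)/(-0.29*l^4 + 0.78*l^3 + 3.62*l^2 + 3.14*l + 3.28)^2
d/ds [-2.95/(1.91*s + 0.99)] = 5.6345/(1.91*s + 0.99)^2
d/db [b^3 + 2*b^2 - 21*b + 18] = 3*b^2 + 4*b - 21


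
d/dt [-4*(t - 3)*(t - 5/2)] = 22 - 8*t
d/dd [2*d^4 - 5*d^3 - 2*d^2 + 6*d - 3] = 8*d^3 - 15*d^2 - 4*d + 6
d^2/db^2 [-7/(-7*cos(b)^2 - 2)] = 98*(-14*sin(b)^4 + 3*sin(b)^2 + 9)/(7*cos(b)^2 + 2)^3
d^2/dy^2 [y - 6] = 0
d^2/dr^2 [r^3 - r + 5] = 6*r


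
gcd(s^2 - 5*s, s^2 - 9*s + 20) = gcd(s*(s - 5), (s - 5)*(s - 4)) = s - 5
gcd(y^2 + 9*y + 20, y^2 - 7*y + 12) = 1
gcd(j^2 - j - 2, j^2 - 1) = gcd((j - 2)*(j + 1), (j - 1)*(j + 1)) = j + 1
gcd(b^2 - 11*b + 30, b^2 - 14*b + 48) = b - 6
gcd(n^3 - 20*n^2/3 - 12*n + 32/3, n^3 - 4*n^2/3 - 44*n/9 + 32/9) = n^2 + 4*n/3 - 4/3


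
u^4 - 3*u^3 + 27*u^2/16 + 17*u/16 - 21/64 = (u - 7/4)*(u - 3/2)*(u - 1/4)*(u + 1/2)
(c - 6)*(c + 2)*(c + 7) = c^3 + 3*c^2 - 40*c - 84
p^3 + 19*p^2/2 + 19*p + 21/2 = (p + 1)*(p + 3/2)*(p + 7)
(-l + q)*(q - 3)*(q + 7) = -l*q^2 - 4*l*q + 21*l + q^3 + 4*q^2 - 21*q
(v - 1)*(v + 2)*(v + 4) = v^3 + 5*v^2 + 2*v - 8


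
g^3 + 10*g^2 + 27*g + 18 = (g + 1)*(g + 3)*(g + 6)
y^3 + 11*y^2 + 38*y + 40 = (y + 2)*(y + 4)*(y + 5)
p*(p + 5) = p^2 + 5*p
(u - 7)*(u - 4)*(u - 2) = u^3 - 13*u^2 + 50*u - 56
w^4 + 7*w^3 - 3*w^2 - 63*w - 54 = (w - 3)*(w + 1)*(w + 3)*(w + 6)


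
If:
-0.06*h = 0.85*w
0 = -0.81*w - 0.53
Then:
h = 9.27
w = -0.65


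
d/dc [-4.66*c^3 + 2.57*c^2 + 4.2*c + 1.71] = -13.98*c^2 + 5.14*c + 4.2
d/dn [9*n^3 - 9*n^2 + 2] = 9*n*(3*n - 2)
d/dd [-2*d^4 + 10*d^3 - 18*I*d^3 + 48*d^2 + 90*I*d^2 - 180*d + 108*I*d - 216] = -8*d^3 + d^2*(30 - 54*I) + d*(96 + 180*I) - 180 + 108*I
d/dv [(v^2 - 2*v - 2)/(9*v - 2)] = (9*v^2 - 4*v + 22)/(81*v^2 - 36*v + 4)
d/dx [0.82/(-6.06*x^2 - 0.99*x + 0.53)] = (9.9384*x + 0.8118)/(6.06*x^2 + 0.99*x - 0.53)^2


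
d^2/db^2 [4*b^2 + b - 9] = 8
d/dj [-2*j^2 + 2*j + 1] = 2 - 4*j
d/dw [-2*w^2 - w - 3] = -4*w - 1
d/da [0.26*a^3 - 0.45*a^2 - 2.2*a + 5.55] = 0.78*a^2 - 0.9*a - 2.2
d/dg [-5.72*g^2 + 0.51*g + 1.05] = 0.51 - 11.44*g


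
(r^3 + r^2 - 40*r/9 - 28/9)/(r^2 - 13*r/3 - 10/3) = (3*r^2 + r - 14)/(3*(r - 5))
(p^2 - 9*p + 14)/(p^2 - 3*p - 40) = (-p^2 + 9*p - 14)/(-p^2 + 3*p + 40)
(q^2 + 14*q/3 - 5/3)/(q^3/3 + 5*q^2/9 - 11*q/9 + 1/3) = 3*(q + 5)/(q^2 + 2*q - 3)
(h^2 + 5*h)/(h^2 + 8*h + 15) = h/(h + 3)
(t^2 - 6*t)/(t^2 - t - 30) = t/(t + 5)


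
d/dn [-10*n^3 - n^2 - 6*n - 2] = -30*n^2 - 2*n - 6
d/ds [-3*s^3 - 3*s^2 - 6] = 3*s*(-3*s - 2)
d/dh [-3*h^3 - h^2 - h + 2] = -9*h^2 - 2*h - 1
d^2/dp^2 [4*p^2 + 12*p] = 8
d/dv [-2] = 0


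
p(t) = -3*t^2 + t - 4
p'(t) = 1 - 6*t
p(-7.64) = -186.75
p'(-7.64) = 46.84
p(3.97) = -47.31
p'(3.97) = -22.82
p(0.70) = -4.77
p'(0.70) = -3.20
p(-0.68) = -6.07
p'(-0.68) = 5.08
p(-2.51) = -25.41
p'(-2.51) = 16.06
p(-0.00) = -4.00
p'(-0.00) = 1.00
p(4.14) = -51.28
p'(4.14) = -23.84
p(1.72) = -11.16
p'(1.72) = -9.32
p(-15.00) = -694.00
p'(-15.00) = 91.00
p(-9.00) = -256.00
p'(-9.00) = 55.00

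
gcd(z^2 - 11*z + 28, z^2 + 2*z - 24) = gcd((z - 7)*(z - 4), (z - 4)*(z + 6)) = z - 4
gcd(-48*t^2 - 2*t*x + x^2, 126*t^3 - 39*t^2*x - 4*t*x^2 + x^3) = 6*t + x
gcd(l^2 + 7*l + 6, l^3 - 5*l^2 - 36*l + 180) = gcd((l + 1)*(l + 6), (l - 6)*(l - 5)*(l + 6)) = l + 6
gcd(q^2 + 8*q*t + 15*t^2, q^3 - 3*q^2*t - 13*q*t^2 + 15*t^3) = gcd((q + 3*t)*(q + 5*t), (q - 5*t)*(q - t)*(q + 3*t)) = q + 3*t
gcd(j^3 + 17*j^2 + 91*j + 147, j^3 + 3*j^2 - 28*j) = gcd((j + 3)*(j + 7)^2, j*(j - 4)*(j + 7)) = j + 7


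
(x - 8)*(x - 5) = x^2 - 13*x + 40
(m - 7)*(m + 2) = m^2 - 5*m - 14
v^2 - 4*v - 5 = (v - 5)*(v + 1)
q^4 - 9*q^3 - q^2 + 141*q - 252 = (q - 7)*(q - 3)^2*(q + 4)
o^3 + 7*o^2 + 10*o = o*(o + 2)*(o + 5)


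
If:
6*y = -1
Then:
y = -1/6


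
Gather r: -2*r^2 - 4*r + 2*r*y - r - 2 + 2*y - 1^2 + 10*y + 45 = -2*r^2 + r*(2*y - 5) + 12*y + 42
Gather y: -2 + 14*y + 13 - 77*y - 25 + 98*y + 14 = 35*y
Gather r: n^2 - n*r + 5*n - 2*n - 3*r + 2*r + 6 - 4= n^2 + 3*n + r*(-n - 1) + 2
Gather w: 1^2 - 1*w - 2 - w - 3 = -2*w - 4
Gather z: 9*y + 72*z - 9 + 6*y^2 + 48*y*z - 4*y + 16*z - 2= 6*y^2 + 5*y + z*(48*y + 88) - 11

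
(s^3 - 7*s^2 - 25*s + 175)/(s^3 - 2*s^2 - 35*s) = (s - 5)/s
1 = 1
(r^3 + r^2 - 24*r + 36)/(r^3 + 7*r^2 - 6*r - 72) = (r - 2)/(r + 4)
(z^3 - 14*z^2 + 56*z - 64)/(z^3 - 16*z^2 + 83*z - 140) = (z^2 - 10*z + 16)/(z^2 - 12*z + 35)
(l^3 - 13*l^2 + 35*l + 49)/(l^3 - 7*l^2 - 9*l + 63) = (l^2 - 6*l - 7)/(l^2 - 9)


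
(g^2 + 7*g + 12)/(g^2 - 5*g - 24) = (g + 4)/(g - 8)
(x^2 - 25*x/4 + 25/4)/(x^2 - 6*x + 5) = (x - 5/4)/(x - 1)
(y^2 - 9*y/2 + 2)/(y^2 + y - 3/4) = 2*(y - 4)/(2*y + 3)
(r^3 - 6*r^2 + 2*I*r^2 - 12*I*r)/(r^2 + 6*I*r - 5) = r*(r^2 + 2*r*(-3 + I) - 12*I)/(r^2 + 6*I*r - 5)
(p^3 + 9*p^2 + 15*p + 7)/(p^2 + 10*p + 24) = (p^3 + 9*p^2 + 15*p + 7)/(p^2 + 10*p + 24)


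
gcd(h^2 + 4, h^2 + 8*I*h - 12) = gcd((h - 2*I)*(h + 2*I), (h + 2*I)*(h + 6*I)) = h + 2*I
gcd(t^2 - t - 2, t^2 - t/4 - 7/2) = t - 2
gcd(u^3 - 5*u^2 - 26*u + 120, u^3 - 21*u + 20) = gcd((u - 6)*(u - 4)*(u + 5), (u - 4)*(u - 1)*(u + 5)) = u^2 + u - 20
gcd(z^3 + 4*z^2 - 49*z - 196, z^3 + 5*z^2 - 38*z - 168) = z^2 + 11*z + 28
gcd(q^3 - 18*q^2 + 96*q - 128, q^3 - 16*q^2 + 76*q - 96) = q^2 - 10*q + 16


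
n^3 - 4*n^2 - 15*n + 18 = (n - 6)*(n - 1)*(n + 3)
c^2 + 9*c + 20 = (c + 4)*(c + 5)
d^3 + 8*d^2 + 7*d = d*(d + 1)*(d + 7)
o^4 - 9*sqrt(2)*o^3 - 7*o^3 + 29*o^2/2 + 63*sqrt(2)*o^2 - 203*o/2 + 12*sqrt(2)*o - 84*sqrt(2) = (o - 7)*(o - 8*sqrt(2))*(o - 3*sqrt(2)/2)*(o + sqrt(2)/2)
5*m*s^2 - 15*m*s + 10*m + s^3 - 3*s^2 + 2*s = (5*m + s)*(s - 2)*(s - 1)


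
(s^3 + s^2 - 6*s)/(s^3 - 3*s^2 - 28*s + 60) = s*(s + 3)/(s^2 - s - 30)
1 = 1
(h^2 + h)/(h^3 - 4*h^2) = (h + 1)/(h*(h - 4))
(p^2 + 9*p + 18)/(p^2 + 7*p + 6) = (p + 3)/(p + 1)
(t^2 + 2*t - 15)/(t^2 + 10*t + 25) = (t - 3)/(t + 5)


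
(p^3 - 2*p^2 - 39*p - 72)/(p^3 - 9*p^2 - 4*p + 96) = (p + 3)/(p - 4)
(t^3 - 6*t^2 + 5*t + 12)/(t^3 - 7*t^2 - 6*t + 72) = (t^2 - 2*t - 3)/(t^2 - 3*t - 18)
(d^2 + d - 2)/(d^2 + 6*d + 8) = (d - 1)/(d + 4)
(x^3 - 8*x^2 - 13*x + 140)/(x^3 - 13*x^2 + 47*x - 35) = (x + 4)/(x - 1)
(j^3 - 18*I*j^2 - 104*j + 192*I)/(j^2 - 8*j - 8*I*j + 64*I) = (j^2 - 10*I*j - 24)/(j - 8)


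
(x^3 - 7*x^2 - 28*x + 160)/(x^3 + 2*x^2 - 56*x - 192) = (x^2 + x - 20)/(x^2 + 10*x + 24)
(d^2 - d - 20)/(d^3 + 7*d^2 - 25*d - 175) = (d + 4)/(d^2 + 12*d + 35)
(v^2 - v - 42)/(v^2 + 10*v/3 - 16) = 3*(v - 7)/(3*v - 8)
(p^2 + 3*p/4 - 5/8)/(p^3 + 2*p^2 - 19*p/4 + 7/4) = (4*p + 5)/(2*(2*p^2 + 5*p - 7))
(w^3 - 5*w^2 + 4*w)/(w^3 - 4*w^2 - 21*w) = (-w^2 + 5*w - 4)/(-w^2 + 4*w + 21)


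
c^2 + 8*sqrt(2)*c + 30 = (c + 3*sqrt(2))*(c + 5*sqrt(2))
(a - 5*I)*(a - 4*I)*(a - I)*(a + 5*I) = a^4 - 5*I*a^3 + 21*a^2 - 125*I*a - 100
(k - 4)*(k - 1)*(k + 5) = k^3 - 21*k + 20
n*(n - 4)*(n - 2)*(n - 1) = n^4 - 7*n^3 + 14*n^2 - 8*n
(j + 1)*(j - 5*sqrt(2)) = j^2 - 5*sqrt(2)*j + j - 5*sqrt(2)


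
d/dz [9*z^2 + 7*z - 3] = 18*z + 7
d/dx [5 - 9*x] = -9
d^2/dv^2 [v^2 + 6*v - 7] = 2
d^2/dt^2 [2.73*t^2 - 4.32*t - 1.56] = 5.46000000000000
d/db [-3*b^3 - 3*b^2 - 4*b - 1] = -9*b^2 - 6*b - 4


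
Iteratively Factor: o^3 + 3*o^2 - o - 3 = (o + 1)*(o^2 + 2*o - 3) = (o + 1)*(o + 3)*(o - 1)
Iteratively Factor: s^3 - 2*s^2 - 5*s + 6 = (s - 1)*(s^2 - s - 6) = (s - 1)*(s + 2)*(s - 3)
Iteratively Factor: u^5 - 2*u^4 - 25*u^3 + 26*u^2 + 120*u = (u + 4)*(u^4 - 6*u^3 - u^2 + 30*u) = u*(u + 4)*(u^3 - 6*u^2 - u + 30) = u*(u - 3)*(u + 4)*(u^2 - 3*u - 10) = u*(u - 5)*(u - 3)*(u + 4)*(u + 2)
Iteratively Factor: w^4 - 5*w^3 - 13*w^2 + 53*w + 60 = (w - 4)*(w^3 - w^2 - 17*w - 15) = (w - 4)*(w + 1)*(w^2 - 2*w - 15) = (w - 4)*(w + 1)*(w + 3)*(w - 5)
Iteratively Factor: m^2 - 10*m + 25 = (m - 5)*(m - 5)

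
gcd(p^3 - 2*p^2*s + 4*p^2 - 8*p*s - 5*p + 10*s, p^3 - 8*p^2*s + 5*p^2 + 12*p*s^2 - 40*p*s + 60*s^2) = p^2 - 2*p*s + 5*p - 10*s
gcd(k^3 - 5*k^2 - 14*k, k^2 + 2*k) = k^2 + 2*k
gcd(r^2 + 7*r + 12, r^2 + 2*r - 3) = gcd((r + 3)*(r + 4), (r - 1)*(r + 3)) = r + 3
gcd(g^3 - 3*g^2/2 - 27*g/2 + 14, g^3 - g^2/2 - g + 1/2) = g - 1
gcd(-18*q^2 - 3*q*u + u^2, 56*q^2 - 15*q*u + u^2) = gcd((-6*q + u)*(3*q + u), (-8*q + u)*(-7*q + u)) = 1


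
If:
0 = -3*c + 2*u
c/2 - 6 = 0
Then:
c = 12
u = 18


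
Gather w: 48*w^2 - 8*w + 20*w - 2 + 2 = 48*w^2 + 12*w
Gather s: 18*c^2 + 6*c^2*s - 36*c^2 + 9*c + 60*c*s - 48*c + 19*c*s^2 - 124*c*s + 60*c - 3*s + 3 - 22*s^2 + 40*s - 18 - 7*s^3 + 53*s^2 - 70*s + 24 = -18*c^2 + 21*c - 7*s^3 + s^2*(19*c + 31) + s*(6*c^2 - 64*c - 33) + 9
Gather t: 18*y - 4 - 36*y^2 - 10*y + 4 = -36*y^2 + 8*y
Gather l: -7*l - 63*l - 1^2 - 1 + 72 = 70 - 70*l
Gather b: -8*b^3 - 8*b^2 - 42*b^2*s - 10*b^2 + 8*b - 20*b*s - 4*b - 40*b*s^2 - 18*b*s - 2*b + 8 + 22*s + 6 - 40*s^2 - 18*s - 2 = -8*b^3 + b^2*(-42*s - 18) + b*(-40*s^2 - 38*s + 2) - 40*s^2 + 4*s + 12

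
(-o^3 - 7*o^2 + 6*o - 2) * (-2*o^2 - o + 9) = 2*o^5 + 15*o^4 - 14*o^3 - 65*o^2 + 56*o - 18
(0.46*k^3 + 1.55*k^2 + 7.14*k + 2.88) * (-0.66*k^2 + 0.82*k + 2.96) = -0.3036*k^5 - 0.6458*k^4 - 2.0798*k^3 + 8.542*k^2 + 23.496*k + 8.5248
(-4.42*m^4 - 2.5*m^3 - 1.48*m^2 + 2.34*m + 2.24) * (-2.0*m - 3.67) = 8.84*m^5 + 21.2214*m^4 + 12.135*m^3 + 0.7516*m^2 - 13.0678*m - 8.2208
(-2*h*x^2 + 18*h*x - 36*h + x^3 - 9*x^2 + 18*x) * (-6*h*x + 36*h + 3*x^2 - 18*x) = 12*h^2*x^3 - 180*h^2*x^2 + 864*h^2*x - 1296*h^2 - 12*h*x^4 + 180*h*x^3 - 864*h*x^2 + 1296*h*x + 3*x^5 - 45*x^4 + 216*x^3 - 324*x^2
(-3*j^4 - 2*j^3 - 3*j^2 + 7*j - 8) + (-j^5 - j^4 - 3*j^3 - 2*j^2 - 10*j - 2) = -j^5 - 4*j^4 - 5*j^3 - 5*j^2 - 3*j - 10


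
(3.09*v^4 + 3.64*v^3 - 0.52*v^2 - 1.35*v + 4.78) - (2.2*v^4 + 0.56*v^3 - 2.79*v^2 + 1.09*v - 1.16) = 0.89*v^4 + 3.08*v^3 + 2.27*v^2 - 2.44*v + 5.94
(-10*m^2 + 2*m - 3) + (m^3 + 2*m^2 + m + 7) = m^3 - 8*m^2 + 3*m + 4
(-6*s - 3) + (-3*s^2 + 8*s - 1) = -3*s^2 + 2*s - 4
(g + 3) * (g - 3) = g^2 - 9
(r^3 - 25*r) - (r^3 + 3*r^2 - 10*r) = -3*r^2 - 15*r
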